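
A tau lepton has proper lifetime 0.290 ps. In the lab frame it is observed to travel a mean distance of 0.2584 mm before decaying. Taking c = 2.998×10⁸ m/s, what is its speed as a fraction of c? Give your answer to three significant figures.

Let x = d/(cτ) = 2.584×10^-4 m / (2.998×10⁸ m/s × 2.900×10^-13 s) = 2.9721. Since d = βγcτ, x = βγ = β/√(1−β²).
Solving: β² = x²/(1+x²) = 8.83338/9.83338 = 0.898306, so β = 0.948.

0.948c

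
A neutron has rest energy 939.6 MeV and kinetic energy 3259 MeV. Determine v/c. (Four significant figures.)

0.9746

K = (γ−1)mc², so γ = 1 + 3259/939.6 = 4.4685.
Then v/c = √(1 − γ⁻²) = √(1 − 0.0500814) = √0.9499186 = 0.9746.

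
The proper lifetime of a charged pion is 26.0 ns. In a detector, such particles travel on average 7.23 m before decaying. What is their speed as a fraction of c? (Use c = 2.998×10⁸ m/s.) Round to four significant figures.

d = βγcτ ⇒ βγ = d/(cτ) = 7.230 m / (7.7948 m) = 0.92754.
β = (βγ)/√(1+(βγ)²) = 0.92754/√1.86033 = 0.6800.

0.6800c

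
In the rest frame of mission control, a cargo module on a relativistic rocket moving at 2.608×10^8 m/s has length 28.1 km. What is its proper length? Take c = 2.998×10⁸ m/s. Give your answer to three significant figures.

57.0 km

β = v/c = (2.608×10^8 m/s)/(2.998×10⁸ m/s) = 0.869913.
γ = 1/√(1 − β²) = 1/√(1 − 0.7567486) = 1/√0.2432514 = 1/0.493205 = 2.0276.
Proper length: L₀ = γ·L = 2.0276 × 28.1 = 57.0 km.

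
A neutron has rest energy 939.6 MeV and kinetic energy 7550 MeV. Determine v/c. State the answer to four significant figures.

γ = 1 + K/(mc²) = 1 + 7550/939.6 = 9.0353.
β = √(1 − 1/γ²) = √(1 − 0.0122494) = √0.9877506 = 0.9939.

0.9939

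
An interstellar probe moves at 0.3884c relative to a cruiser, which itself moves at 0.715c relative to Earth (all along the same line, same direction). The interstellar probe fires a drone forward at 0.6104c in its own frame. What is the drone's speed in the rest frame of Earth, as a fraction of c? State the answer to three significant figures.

0.965c

Apply u = (u'+v)/(1+u'v) twice. Drone in the cruiser frame: (0.6104+0.3884)/(1+0.6104·0.3884) = 0.9988/1.23707936 = 0.80739c.
That velocity, transformed to the rest frame of Earth: (0.80739+0.715)/(1+0.80739·0.715) = 1.52239/1.57728385 = 0.9652c.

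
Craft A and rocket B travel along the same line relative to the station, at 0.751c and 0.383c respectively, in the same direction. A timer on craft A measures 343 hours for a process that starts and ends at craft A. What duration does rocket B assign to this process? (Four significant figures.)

Transform craft A's velocity into rocket B's frame: (0.751 − 0.383)/(1 − 0.751·0.383) = 0.368/0.712367, so the relative speed is 0.51659c.
γ for this relative speed: γ = 1/√(1 − 0.266865) = 1.1679.
The clock on craft A records proper time, so rocket B measures Δt = γΔτ = 1.1679 × 343 = 400.6 hours.

400.6 hours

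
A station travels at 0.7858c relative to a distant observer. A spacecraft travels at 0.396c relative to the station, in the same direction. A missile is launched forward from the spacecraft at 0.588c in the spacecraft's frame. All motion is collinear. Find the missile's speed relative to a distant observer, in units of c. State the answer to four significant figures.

Apply u = (u'+v)/(1+u'v) twice. Missile in the station frame: (0.588+0.396)/(1+0.588·0.396) = 0.984/1.232848 = 0.79815c.
That velocity, transformed to the rest frame of a distant observer: (0.79815+0.7858)/(1+0.79815·0.7858) = 1.58395/1.62718627 = 0.97343c.

0.9734c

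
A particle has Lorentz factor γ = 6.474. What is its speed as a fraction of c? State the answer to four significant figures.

β = √(1 − 1/γ²) = √(1 − 1/41.912676) = √0.976141 = 0.9880.

0.9880c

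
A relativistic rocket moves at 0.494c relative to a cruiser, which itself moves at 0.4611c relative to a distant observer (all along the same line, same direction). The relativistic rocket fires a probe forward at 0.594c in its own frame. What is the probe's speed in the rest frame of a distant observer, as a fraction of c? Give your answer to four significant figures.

Apply u = (u'+v)/(1+u'v) twice. Probe in the cruiser frame: (0.594+0.494)/(1+0.594·0.494) = 1.088/1.293436 = 0.84117c.
That velocity, transformed to the rest frame of a distant observer: (0.84117+0.4611)/(1+0.84117·0.4611) = 1.30227/1.387863487 = 0.93833c.

0.9383c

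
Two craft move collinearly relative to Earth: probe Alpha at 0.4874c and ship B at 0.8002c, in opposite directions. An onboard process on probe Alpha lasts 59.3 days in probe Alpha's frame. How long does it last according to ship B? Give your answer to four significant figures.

157.4 days

Transform probe Alpha's velocity into ship B's frame: (0.4874 + 0.8002)/(1 + 0.4874·0.8002) = 1.2876/1.39001748, so the relative speed is 0.92632c.
γ for this relative speed: γ = 1/√(1 − 0.858069) = 2.6544.
Probe Alpha's interval is proper; time dilation gives Δt_B = γΔτ = 2.6544 × 59.3 days = 157.4 days.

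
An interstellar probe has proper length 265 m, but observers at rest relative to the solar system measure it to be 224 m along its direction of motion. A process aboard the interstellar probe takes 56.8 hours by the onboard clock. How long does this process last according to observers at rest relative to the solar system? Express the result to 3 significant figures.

From L = L₀/γ: γ = 265/224 = 1.18304.
Δt = γΔτ = 1.18304 × 56.8 = 67.2 hours.

67.2 hours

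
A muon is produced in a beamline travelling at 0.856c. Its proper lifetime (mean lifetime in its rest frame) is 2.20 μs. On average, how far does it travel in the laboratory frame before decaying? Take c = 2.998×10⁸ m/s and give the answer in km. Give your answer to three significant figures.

1.09 km

With β = 0.856, γ = 1/√(1 − 0.856²) = 1/√0.267264 = 1.9343.
Lab-frame lifetime: Δt = γτ = 1.9343 × 2.20 μs = 4.2555 μs.
Distance: d = vΔt = 0.856 × 2.998×10⁸ m/s × 4.2555×10^-6 s = 1090 m = 1.09 km.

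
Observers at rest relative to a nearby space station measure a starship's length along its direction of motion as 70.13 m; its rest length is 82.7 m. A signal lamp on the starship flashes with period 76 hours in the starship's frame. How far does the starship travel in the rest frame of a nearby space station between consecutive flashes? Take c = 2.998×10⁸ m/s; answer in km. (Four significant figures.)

Length contraction gives γ = L₀/L = 82.7/70.13 = 1.17924.
β = √(1 − 1/γ²) = 0.52999. Lab-frame period = γτ = 1.17924×76 hours = 89.622 hours. Distance = βc × γτ = 0.52999 × 2.998×10⁸ m/s × 322639.2 s = 5.1264×10^13 m = 5.126×10^10 km.

5.126×10^10 km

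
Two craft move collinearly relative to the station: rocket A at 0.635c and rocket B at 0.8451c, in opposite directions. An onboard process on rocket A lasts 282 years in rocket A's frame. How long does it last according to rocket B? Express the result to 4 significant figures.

Transform rocket A's velocity into rocket B's frame: (0.635 + 0.8451)/(1 + 0.635·0.8451) = 1.4801/1.5366385, so the relative speed is 0.96321c.
γ for this relative speed: γ = 1/√(1 − 0.927774) = 3.7209.
Rocket A's interval is proper; time dilation gives Δt_B = γΔτ = 3.7209 × 282 years = 1049 years.

1049 years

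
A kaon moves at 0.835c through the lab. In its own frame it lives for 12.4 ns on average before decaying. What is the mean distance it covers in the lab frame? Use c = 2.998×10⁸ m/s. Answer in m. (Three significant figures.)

5.64 m

γ = 1/√(1 − β²) = 1/√(1 − 0.697225) = 1/√0.302775 = 1/0.55025 = 1.8174.
Lab-frame lifetime: Δt = γτ = 1.8174 × 12.4 ns = 22.536 ns.
Distance: d = vΔt = 0.835 × 2.998×10⁸ m/s × 2.2536×10^-8 s = 5.64 m.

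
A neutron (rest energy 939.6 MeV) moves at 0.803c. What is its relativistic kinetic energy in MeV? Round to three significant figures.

637 MeV

β² = 0.644809, so γ = 1/√0.355191 = 1.67791.
Kinetic energy: K = (γ − 1)mc² = (1.67791 − 1) × 939.6 MeV = 0.67791 × 939.6 = 637 MeV.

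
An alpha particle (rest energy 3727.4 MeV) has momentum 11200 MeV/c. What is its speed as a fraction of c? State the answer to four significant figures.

βγ = pc/(mc²) = 11200/3727.4 = 3.0048.
Since γ² = 1 + (βγ)² = 10.02882, γ = √10.02882 = 3.16683, and β = (βγ)/γ = 3.0048/3.16683 = 0.9488.

0.9488c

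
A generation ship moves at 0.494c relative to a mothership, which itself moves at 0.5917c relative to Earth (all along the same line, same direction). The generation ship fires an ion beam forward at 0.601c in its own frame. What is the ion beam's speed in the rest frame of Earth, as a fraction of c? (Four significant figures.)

Compose velocities in two stages. Stage 1 (into S'): u₁ = (0.601+0.494)/(1+0.601×0.494) = 0.84432.
Stage 2 (into S): u = (0.84432+0.5917)/(1+0.84432×0.5917) = 0.95761, so the speed is 0.9576c.

0.9576c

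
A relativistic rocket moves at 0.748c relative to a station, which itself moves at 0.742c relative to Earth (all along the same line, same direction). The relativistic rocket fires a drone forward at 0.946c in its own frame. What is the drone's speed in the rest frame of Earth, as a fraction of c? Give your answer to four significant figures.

First combine the drone and relativistic rocket (S''→S'): u₁ = (0.946 + 0.748)/(1 + 0.946×0.748) = 1.694/1.707608 = 0.99203.
Then combine with the station (S'→S): u = (0.99203 + 0.742)/(1 + 0.99203×0.742) = 1.73403/1.73608626 = 0.99882.

0.9988c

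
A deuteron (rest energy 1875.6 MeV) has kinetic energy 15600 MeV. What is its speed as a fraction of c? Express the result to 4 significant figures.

K = (γ−1)mc², so γ = 1 + 15600/1875.6 = 9.3173.
Then v/c = √(1 − γ⁻²) = √(1 − 0.0115191) = √0.9884809 = 0.9942.

0.9942c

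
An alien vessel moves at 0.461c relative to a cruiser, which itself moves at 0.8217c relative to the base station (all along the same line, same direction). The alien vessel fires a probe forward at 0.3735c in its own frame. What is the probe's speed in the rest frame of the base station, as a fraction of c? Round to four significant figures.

Compose velocities in two stages. Stage 1 (into S'): u₁ = (0.3735+0.461)/(1+0.3735×0.461) = 0.71192.
Stage 2 (into S): u = (0.71192+0.8217)/(1+0.71192×0.8217) = 0.96759, so the speed is 0.9676c.

0.9676c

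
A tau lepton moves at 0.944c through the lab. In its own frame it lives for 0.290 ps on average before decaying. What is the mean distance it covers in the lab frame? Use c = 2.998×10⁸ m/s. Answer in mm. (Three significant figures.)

0.249 mm

With β = 0.944, γ = 1/√(1 − 0.944²) = 1/√0.108864 = 3.0308.
Lab-frame lifetime: Δt = γτ = 3.0308 × 0.290 ps = 0.87893 ps.
Distance: d = vΔt = 0.944 × 2.998×10⁸ m/s × 8.7893×10^-13 s = 2.49×10^-4 m = 0.249 mm.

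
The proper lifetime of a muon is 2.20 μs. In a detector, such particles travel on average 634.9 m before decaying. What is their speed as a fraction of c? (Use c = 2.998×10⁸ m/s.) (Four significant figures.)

0.6935c

Let x = d/(cτ) = 634.9 m / (2.998×10⁸ m/s × 2.200×10^-6 s) = 0.96261. Since d = βγcτ, x = βγ = β/√(1−β²).
Solving: β² = x²/(1+x²) = 0.926618/1.926618 = 0.480956, so β = 0.6935.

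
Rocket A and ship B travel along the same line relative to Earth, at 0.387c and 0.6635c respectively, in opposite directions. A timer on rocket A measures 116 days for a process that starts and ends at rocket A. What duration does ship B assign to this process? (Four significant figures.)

The velocity of rocket A relative to ship B is (0.387 + 0.6635)c / (1 + 0.387×0.6635) = 0.83587c; relative speed 0.83587c.
At |u| = 0.83587c, γ = (1 − 0.698679)^(−1/2) = 1.8217.
Rocket A's interval is proper; time dilation gives Δt_B = γΔτ = 1.8217 × 116 days = 211.3 days.

211.3 days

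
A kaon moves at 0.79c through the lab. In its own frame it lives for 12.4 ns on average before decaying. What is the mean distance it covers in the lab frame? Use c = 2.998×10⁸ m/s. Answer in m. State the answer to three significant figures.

With β = 0.79, γ = 1/√(1 − 0.79²) = 1/√0.3759 = 1.631.
Lab-frame lifetime: Δt = γτ = 1.631 × 12.4 ns = 20.224 ns.
Distance: d = vΔt = 0.79 × 2.998×10⁸ m/s × 2.0224×10^-8 s = 4.79 m.

4.79 m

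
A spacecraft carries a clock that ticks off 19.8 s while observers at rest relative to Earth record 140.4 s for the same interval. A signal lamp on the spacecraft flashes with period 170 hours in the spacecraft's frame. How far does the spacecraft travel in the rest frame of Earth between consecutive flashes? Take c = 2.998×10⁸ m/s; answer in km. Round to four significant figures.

1.288×10^12 km

The time-dilation ratio gives γ = 140.4/19.8 = 7.09091.
β = √(1 − 1/γ²) = 0.99001. Lab-frame period = γτ = 7.09091×170 hours = 1205.5 hours. Distance = βc × γτ = 0.99001 × 2.998×10⁸ m/s × 4339800 s = 1.2881×10^15 m = 1.288×10^12 km.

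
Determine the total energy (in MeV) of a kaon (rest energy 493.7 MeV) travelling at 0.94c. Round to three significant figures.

1450 MeV

γ = 1/√(1 − β²) = 1/√(1 − 0.8836) = 1/√0.1164 = 1/0.341174 = 2.9311.
Total energy: E = γmc² = 2.9311 × 493.7 MeV = 1450 MeV.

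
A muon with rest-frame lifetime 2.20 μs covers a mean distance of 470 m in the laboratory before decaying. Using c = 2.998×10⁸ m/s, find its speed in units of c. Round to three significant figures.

Lab distance = (lab lifetime)·v = γτ·βc, so βγ = d/(cτ) = 470.0/(2.998×10⁸ × 2.200×10^-6) = 0.7126.
With βγ = 0.7126: γ² = 1 + (βγ)² = 1.507799, and β = (βγ)/γ = 0.7126/1.22792 = 0.580.

0.580c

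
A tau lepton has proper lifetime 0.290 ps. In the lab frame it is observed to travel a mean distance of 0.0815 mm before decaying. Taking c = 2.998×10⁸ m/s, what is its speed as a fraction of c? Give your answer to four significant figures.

0.6839c

Lab distance = (lab lifetime)·v = γτ·βc, so βγ = d/(cτ) = 8.150×10^-5/(2.998×10⁸ × 2.900×10^-13) = 0.93741.
With βγ = 0.93741: γ² = 1 + (βγ)² = 1.878738, and β = (βγ)/γ = 0.93741/1.37067 = 0.6839.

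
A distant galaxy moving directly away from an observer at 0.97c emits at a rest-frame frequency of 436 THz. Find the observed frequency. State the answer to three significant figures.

53.8 THz

Relativistic Doppler (source moving away): f_obs = f_src · √((1−β)/(1+β)).
With β = 0.97: factor = √(0.03/1.97) = 0.1234.
f_obs = 436 × 0.1234 = 53.8 THz.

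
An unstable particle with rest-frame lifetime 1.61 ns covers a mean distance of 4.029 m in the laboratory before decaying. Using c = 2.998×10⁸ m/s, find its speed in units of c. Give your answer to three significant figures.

d = βγcτ ⇒ βγ = d/(cτ) = 4.029 m / (0.482678 m) = 8.3472.
β = (βγ)/√(1+(βγ)²) = 8.3472/√70.6757 = 0.993.

0.993c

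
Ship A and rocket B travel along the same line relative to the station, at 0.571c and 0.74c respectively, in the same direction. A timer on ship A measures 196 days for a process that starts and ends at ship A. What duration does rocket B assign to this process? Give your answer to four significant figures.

Speed of ship A in rocket B's frame: u = (v_A − v_B)/(1 − v_A v_B/c²) = (0.571 − 0.74)/(1 − 0.571×0.74) = −0.169/0.57746 = −0.29266; |u| = 0.29266c.
γ for this relative speed: γ = 1/√(1 − 0.0856499) = 1.0458.
Ship A's interval is proper; time dilation gives Δt_B = γΔτ = 1.0458 × 196 days = 205.0 days.

205.0 days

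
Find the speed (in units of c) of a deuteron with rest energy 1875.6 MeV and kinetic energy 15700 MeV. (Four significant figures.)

0.9943c

K = (γ−1)mc², so γ = 1 + 15700/1875.6 = 9.3707.
Then v/c = √(1 − γ⁻²) = √(1 − 0.0113882) = √0.9886118 = 0.9943.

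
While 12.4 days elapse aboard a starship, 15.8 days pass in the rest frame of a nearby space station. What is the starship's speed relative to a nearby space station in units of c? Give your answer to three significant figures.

0.620c

γ = Δt/Δτ = 15.8/12.4 = 1.2742.
β = √(1 − 1/γ²) = √(1 − 0.615921) = √0.384079 = 0.620.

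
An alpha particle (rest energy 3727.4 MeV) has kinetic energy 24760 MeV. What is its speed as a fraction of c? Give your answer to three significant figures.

0.991c

K = (γ−1)mc², so γ = 1 + 24760/3727.4 = 7.6427.
Then v/c = √(1 − γ⁻²) = √(1 − 0.0171201) = √0.9828799 = 0.991.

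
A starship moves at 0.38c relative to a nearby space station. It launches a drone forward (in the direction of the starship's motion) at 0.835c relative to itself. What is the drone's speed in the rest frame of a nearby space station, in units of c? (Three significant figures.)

0.922c

Relativistic velocity addition: u = (u' + v)/(1 + u'v/c²), with u' = 0.835c and v = 0.38c.
Numerator: 0.835 + 0.38 = 1.215. Denominator: 1 + (0.835)(0.38) = 1.3173.
u = 1.215/1.3173 = 0.92234, so the speed is 0.922c.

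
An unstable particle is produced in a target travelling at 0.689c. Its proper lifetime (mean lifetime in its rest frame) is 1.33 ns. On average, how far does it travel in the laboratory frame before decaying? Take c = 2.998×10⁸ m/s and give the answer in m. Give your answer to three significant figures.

With β = 0.689, γ = 1/√(1 − 0.689²) = 1/√0.525279 = 1.3798.
Lab-frame lifetime: Δt = γτ = 1.3798 × 1.33 ns = 1.8351 ns.
Distance: d = vΔt = 0.689 × 2.998×10⁸ m/s × 1.8351×10^-9 s = 0.379 m.

0.379 m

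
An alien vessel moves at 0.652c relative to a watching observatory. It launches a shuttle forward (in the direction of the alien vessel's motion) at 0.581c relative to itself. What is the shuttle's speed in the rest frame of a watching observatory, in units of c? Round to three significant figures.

0.894c

Relativistic velocity addition: u = (u' + v)/(1 + u'v/c²), with u' = 0.581c and v = 0.652c.
Numerator: 0.581 + 0.652 = 1.233. Denominator: 1 + (0.581)(0.652) = 1.378812.
u = 1.233/1.378812 = 0.89425, so the speed is 0.894c.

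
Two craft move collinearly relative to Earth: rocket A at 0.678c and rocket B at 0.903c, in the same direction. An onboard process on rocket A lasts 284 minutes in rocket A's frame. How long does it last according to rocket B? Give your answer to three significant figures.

349 minutes

The velocity of rocket A relative to rocket B is (0.678 − 0.903)c / (1 − 0.678×0.903) = −0.58025c; relative speed 0.58025c.
At |u| = 0.58025c, γ = (1 − 0.33669)^(−1/2) = 1.2278.
The clock on rocket A records proper time, so rocket B measures Δt = γΔτ = 1.2278 × 284 = 349 minutes.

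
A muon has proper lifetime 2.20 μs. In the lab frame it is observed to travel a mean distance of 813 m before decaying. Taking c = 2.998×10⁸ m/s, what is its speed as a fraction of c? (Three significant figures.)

Lab distance = (lab lifetime)·v = γτ·βc, so βγ = d/(cτ) = 813.0/(2.998×10⁸ × 2.200×10^-6) = 1.2326.
With βγ = 1.2326: γ² = 1 + (βγ)² = 2.5193, and β = (βγ)/γ = 1.2326/1.58723 = 0.777.

0.777c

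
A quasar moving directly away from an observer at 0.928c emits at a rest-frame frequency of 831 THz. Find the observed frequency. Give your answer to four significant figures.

Relativistic Doppler (source moving away): f_obs = f_src · √((1−β)/(1+β)).
With β = 0.928: factor = √(0.072/1.928) = 0.19325.
f_obs = 831 × 0.19325 = 160.6 THz.

160.6 THz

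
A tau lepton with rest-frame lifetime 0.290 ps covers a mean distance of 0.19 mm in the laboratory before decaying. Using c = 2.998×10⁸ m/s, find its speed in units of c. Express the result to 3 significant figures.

Let x = d/(cτ) = 1.900×10^-4 m / (2.998×10⁸ m/s × 2.900×10^-13 s) = 2.1854. Since d = βγcτ, x = βγ = β/√(1−β²).
Solving: β² = x²/(1+x²) = 4.77597/5.77597 = 0.826869, so β = 0.909.

0.909c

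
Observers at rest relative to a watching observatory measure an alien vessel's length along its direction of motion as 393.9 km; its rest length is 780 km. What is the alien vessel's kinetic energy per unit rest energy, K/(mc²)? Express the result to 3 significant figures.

γ = L₀/L = 780/393.9 = 1.9802.
Since K = (γ−1)mc², K/(mc²) = 1.9802 − 1 = 0.980.

0.980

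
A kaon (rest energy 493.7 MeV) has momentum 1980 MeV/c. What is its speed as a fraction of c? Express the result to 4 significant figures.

0.9703c

βγ = pc/(mc²) = 1980/493.7 = 4.0105.
Since γ² = 1 + (βγ)² = 17.0841, γ = √17.0841 = 4.13329, and β = (βγ)/γ = 4.0105/4.13329 = 0.9703.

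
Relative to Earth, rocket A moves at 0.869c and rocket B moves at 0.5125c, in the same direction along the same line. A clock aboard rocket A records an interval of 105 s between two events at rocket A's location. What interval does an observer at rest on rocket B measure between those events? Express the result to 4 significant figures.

Speed of rocket A in rocket B's frame: u = (v_A − v_B)/(1 − v_A v_B/c²) = (0.869 − 0.5125)/(1 − 0.869×0.5125) = 0.3565/0.5546375 = 0.64276; |u| = 0.64276c.
γ for this relative speed: γ = 1/√(1 − 0.41314) = 1.3054.
The clock on rocket A records proper time, so rocket B measures Δt = γΔτ = 1.3054 × 105 = 137.1 s.

137.1 s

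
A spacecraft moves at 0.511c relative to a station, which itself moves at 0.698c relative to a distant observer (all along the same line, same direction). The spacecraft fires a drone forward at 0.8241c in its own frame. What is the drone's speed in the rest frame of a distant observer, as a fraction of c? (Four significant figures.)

0.9890c

Apply u = (u'+v)/(1+u'v) twice. Drone in the station frame: (0.8241+0.511)/(1+0.8241·0.511) = 1.3351/1.4211151 = 0.93947c.
That velocity, transformed to the rest frame of a distant observer: (0.93947+0.698)/(1+0.93947·0.698) = 1.63747/1.65575006 = 0.98896c.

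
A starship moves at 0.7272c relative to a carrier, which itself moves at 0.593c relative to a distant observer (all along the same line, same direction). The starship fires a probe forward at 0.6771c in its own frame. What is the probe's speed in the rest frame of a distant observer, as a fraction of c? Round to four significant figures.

0.9846c

First combine the probe and starship (S''→S'): u₁ = (0.6771 + 0.7272)/(1 + 0.6771×0.7272) = 1.4043/1.49238712 = 0.94098.
Then combine with the carrier (S'→S): u = (0.94098 + 0.593)/(1 + 0.94098×0.593) = 1.53398/1.55800114 = 0.98458.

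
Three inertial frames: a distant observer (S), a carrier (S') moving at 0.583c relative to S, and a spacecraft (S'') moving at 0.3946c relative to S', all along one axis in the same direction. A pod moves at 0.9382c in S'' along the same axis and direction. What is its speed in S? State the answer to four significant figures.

First combine the pod and spacecraft (S''→S'): u₁ = (0.9382 + 0.3946)/(1 + 0.9382×0.3946) = 1.3328/1.37021372 = 0.97269.
Then combine with the carrier (S'→S): u = (0.97269 + 0.583)/(1 + 0.97269×0.583) = 1.55569/1.56707827 = 0.99273.

0.9927c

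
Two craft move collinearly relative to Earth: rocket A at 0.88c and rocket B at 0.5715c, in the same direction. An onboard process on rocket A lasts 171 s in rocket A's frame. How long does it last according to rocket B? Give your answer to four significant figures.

The velocity of rocket A relative to rocket B is (0.88 − 0.5715)c / (1 − 0.88×0.5715) = 0.62062c; relative speed 0.62062c.
At |u| = 0.62062c, γ = (1 − 0.385169)^(−1/2) = 1.2753.
The clock on rocket A records proper time, so rocket B measures Δt = γΔτ = 1.2753 × 171 = 218.1 s.

218.1 s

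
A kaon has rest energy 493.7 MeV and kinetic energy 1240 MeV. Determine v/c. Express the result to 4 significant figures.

γ = 1 + K/(mc²) = 1 + 1240/493.7 = 3.5116.
β = √(1 − 1/γ²) = √(1 − 0.0810942) = √0.9189058 = 0.9586.

0.9586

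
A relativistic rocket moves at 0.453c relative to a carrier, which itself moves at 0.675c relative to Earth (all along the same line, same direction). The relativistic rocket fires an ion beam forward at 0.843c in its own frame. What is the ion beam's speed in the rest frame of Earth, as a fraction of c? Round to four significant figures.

First combine the ion beam and relativistic rocket (S''→S'): u₁ = (0.843 + 0.453)/(1 + 0.843×0.453) = 1.296/1.381879 = 0.93785.
Then combine with the carrier (S'→S): u = (0.93785 + 0.675)/(1 + 0.93785×0.675) = 1.61285/1.63304875 = 0.98763.

0.9876c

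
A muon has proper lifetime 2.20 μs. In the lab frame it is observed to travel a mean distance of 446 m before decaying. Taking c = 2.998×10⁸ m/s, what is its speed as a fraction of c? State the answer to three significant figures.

0.560c

Let x = d/(cτ) = 446.0 m / (2.998×10⁸ m/s × 2.200×10^-6 s) = 0.67621. Since d = βγcτ, x = βγ = β/√(1−β²).
Solving: β² = x²/(1+x²) = 0.45726/1.45726 = 0.313781, so β = 0.560.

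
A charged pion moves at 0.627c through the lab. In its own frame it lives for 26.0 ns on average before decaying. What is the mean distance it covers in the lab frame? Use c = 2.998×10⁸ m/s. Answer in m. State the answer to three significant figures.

6.27 m

β² = 0.393129, so γ = 1/√0.606871 = 1.2837.
Lab-frame lifetime: Δt = γτ = 1.2837 × 26.0 ns = 33.376 ns.
Distance: d = vΔt = 0.627 × 2.998×10⁸ m/s × 3.3376×10^-8 s = 6.27 m.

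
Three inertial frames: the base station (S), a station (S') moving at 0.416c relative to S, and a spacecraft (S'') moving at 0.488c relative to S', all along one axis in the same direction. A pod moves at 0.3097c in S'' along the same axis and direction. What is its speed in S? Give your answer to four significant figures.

0.8608c

Apply u = (u'+v)/(1+u'v) twice. Pod in the station frame: (0.3097+0.488)/(1+0.3097·0.488) = 0.7977/1.1511336 = 0.69297c.
That velocity, transformed to the rest frame of the base station: (0.69297+0.416)/(1+0.69297·0.416) = 1.10897/1.28827552 = 0.86082c.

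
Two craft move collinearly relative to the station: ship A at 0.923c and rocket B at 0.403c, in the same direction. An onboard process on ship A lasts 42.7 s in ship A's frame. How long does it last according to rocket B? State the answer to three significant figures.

76.1 s

The velocity of ship A relative to rocket B is (0.923 − 0.403)c / (1 − 0.923×0.403) = 0.82798c; relative speed 0.82798c.
At |u| = 0.82798c, γ = (1 − 0.685551)^(−1/2) = 1.7833.
Ship A's interval is proper; time dilation gives Δt_B = γΔτ = 1.7833 × 42.7 s = 76.1 s.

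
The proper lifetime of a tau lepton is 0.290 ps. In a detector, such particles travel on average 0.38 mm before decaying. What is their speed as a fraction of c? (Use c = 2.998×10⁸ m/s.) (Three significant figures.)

0.975c

Lab distance = (lab lifetime)·v = γτ·βc, so βγ = d/(cτ) = 3.800×10^-4/(2.998×10⁸ × 2.900×10^-13) = 4.3707.
With βγ = 4.3707: γ² = 1 + (βγ)² = 20.103, and β = (βγ)/γ = 4.3707/4.48364 = 0.975.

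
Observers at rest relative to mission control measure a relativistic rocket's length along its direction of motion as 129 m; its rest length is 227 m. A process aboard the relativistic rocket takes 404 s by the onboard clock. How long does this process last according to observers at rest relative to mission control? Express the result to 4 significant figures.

γ = L₀/L = 227/129 = 1.75969.
Δt = γΔτ = 1.75969 × 404 = 710.9 s.

710.9 s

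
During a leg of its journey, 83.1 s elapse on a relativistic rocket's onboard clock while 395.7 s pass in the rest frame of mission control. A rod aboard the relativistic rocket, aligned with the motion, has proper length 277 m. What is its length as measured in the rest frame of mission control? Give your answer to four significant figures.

The time-dilation ratio gives γ = 395.7/83.1 = 4.76173.
The rod contracts by the same γ: 277 m / 4.76173 = 58.17 m.

58.17 m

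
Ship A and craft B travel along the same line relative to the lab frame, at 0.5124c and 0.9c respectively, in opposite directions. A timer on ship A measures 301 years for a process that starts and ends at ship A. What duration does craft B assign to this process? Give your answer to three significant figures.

1170 years

The velocity of ship A relative to craft B is (0.5124 + 0.9)c / (1 + 0.5124×0.9) = 0.96663c; relative speed 0.96663c.
γ for this relative speed: γ = 1/√(1 − 0.934374) = 3.9036.
The clock on ship A records proper time, so craft B measures Δt = γΔτ = 3.9036 × 301 = 1170 years.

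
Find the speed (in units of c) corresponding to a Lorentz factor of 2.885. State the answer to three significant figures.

0.938c

β = √(1 − 1/γ²) = √(1 − 1/8.323225) = √0.879854 = 0.938.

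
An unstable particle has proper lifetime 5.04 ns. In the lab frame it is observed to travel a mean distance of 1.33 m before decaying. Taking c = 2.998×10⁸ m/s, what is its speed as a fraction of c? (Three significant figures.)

d = βγcτ ⇒ βγ = d/(cτ) = 1.330 m / (1.510992 m) = 0.88022.
β = (βγ)/√(1+(βγ)²) = 0.88022/√1.774787 = 0.661.

0.661c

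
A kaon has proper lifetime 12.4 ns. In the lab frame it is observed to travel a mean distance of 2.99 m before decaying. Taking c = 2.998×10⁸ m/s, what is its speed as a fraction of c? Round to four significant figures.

Let x = d/(cτ) = 2.990 m / (2.998×10⁸ m/s × 1.240×10^-8 s) = 0.8043. Since d = βγcτ, x = βγ = β/√(1−β²).
Solving: β² = x²/(1+x²) = 0.646898/1.646898 = 0.392798, so β = 0.6267.

0.6267c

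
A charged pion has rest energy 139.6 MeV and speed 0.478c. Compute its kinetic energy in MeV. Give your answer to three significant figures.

19.3 MeV

γ = 1/√(1 − β²) = 1/√(1 − 0.228484) = 1/√0.771516 = 1/0.87836 = 1.13849.
Kinetic energy: K = (γ − 1)mc² = (1.13849 − 1) × 139.6 MeV = 0.13849 × 139.6 = 19.3 MeV.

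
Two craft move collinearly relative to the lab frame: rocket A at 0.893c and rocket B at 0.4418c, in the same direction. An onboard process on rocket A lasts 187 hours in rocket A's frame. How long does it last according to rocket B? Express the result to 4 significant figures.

Transform rocket A's velocity into rocket B's frame: (0.893 − 0.4418)/(1 − 0.893·0.4418) = 0.4512/0.6054726, so the relative speed is 0.7452c.
γ for this relative speed: γ = 1/√(1 − 0.555323) = 1.4996.
The clock on rocket A records proper time, so rocket B measures Δt = γΔτ = 1.4996 × 187 = 280.4 hours.

280.4 hours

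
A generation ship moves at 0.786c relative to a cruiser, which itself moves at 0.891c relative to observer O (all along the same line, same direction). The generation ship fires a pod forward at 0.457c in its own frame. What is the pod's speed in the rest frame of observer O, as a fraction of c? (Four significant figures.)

0.9949c

First combine the pod and generation ship (S''→S'): u₁ = (0.457 + 0.786)/(1 + 0.457×0.786) = 1.243/1.359202 = 0.91451.
Then combine with the cruiser (S'→S): u = (0.91451 + 0.891)/(1 + 0.91451×0.891) = 1.80551/1.81482841 = 0.99487.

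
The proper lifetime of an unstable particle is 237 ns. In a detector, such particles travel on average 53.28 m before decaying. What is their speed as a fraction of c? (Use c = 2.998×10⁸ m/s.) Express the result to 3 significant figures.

Let x = d/(cτ) = 53.28 m / (2.998×10⁸ m/s × 2.370×10^-7 s) = 0.74987. Since d = βγcτ, x = βγ = β/√(1−β²).
Solving: β² = x²/(1+x²) = 0.562305/1.562305 = 0.35992, so β = 0.600.

0.600c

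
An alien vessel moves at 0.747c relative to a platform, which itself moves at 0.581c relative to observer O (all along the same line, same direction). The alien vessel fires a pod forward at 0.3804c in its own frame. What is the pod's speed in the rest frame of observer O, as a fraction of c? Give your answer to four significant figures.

0.9661c

Apply u = (u'+v)/(1+u'v) twice. Pod in the platform frame: (0.3804+0.747)/(1+0.3804·0.747) = 1.1274/1.2841588 = 0.87793c.
That velocity, transformed to the rest frame of observer O: (0.87793+0.581)/(1+0.87793·0.581) = 1.45893/1.51007733 = 0.96613c.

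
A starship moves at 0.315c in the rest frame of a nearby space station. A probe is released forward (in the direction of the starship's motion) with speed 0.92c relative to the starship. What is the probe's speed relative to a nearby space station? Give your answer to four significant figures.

Relativistic velocity addition: u = (u' + v)/(1 + u'v/c²), with u' = 0.92c and v = 0.315c.
Numerator: 0.92 + 0.315 = 1.235. Denominator: 1 + (0.92)(0.315) = 1.2898.
u = 1.235/1.2898 = 0.95751, so the speed is 0.9575c.

0.9575c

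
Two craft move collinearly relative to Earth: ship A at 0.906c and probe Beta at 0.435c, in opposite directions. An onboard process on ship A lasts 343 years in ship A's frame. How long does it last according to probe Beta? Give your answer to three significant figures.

1250 years

Speed of ship A in probe Beta's frame: u = (v_A + v_B)/(1 + v_A v_B/c²) = (0.906 + 0.435)/(1 + 0.906×0.435) = 1.341/1.39411 = 0.9619; |u| = 0.9619c.
γ for this relative speed: γ = 1/√(1 − 0.925252) = 3.6576.
The clock on ship A records proper time, so probe Beta measures Δt = γΔτ = 3.6576 × 343 = 1250 years.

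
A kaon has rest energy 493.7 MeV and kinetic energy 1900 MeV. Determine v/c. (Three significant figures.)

K = (γ−1)mc², so γ = 1 + 1900/493.7 = 4.8485.
Then v/c = √(1 − γ⁻²) = √(1 − 0.0425388) = √0.9574612 = 0.978.

0.978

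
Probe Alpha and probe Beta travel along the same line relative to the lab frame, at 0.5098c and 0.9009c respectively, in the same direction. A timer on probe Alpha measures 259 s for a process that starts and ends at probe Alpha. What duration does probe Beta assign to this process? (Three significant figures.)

The velocity of probe Alpha relative to probe Beta is (0.5098 − 0.9009)c / (1 − 0.5098×0.9009) = −0.72329c; relative speed 0.72329c.
At |u| = 0.72329c, γ = (1 − 0.523148)^(−1/2) = 1.4481.
Probe Alpha's interval is proper; time dilation gives Δt_B = γΔτ = 1.4481 × 259 s = 375 s.

375 s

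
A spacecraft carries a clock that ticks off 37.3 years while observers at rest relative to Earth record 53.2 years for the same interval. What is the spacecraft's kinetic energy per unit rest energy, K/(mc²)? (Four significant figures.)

From Δt = γΔτ: γ = 53.2/37.3 = 1.42627.
Since K = (γ−1)mc², K/(mc²) = 1.42627 − 1 = 0.4263.

0.4263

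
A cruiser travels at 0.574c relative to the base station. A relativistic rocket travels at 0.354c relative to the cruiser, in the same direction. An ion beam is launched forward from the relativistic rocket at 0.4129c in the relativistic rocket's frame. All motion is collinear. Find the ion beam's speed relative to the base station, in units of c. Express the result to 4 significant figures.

Compose velocities in two stages. Stage 1 (into S'): u₁ = (0.4129+0.354)/(1+0.4129×0.354) = 0.6691.
Stage 2 (into S): u = (0.6691+0.574)/(1+0.6691×0.574) = 0.89815, so the speed is 0.8982c.

0.8982c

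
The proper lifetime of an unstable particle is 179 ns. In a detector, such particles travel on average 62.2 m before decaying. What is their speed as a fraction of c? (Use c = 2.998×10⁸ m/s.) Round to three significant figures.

d = βγcτ ⇒ βγ = d/(cτ) = 62.20 m / (53.6642 m) = 1.1591.
β = (βγ)/√(1+(βγ)²) = 1.1591/√2.34351 = 0.757.

0.757c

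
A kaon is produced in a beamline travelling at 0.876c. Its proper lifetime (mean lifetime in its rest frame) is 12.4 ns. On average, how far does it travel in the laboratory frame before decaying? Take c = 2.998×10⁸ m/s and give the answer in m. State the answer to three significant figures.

With β = 0.876, γ = 1/√(1 − 0.876²) = 1/√0.232624 = 2.0734.
Lab-frame lifetime: Δt = γτ = 2.0734 × 12.4 ns = 25.71 ns.
Distance: d = vΔt = 0.876 × 2.998×10⁸ m/s × 2.5710×10^-8 s = 6.75 m.

6.75 m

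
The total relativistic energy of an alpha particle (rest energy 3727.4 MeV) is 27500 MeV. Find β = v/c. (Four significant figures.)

γ = E/(mc²) = 27500/3727.4 = 7.3778.
β = √(1 − 1/γ²) = √(1 − 0.0183716) = √0.9816284 = 0.9908.

0.9908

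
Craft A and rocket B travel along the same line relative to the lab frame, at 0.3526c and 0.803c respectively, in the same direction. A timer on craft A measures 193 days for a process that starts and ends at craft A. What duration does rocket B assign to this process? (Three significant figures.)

248 days

Transform craft A's velocity into rocket B's frame: (0.3526 − 0.803)/(1 − 0.3526·0.803) = −0.4504/0.7168622, so the relative speed is 0.62829c.
γ for this relative speed: γ = 1/√(1 − 0.394748) = 1.2854.
Craft A's interval is proper; time dilation gives Δt_B = γΔτ = 1.2854 × 193 days = 248 days.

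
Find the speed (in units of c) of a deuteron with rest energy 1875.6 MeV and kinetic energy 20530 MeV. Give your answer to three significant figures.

K = (γ−1)mc², so γ = 1 + 20530/1875.6 = 11.946.
Then v/c = √(1 − γ⁻²) = √(1 − 0.00700737) = √0.99299263 = 0.996.

0.996c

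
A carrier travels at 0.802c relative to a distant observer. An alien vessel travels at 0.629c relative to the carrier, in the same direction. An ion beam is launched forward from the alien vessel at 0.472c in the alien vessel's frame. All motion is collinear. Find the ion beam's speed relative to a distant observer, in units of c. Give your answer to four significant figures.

Apply u = (u'+v)/(1+u'v) twice. Ion beam in the carrier frame: (0.472+0.629)/(1+0.472·0.629) = 1.101/1.296888 = 0.84896c.
That velocity, transformed to the rest frame of a distant observer: (0.84896+0.802)/(1+0.84896·0.802) = 1.65096/1.68086592 = 0.98221c.

0.9822c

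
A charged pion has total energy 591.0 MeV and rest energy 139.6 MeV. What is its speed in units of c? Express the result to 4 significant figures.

Total energy E = γmc² gives γ = 591.0/139.6 = 4.2335.
Hence β = √(1 − 1/γ²) = √(1 − 0.0557957) = √0.9442043 = 0.9717.

0.9717c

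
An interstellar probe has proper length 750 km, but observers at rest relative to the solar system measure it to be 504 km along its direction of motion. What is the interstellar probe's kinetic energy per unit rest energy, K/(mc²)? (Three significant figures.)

γ = L₀/L = 750/504 = 1.4881.
K/(mc²) = γ − 1 = 1.4881 − 1 = 0.488.

0.488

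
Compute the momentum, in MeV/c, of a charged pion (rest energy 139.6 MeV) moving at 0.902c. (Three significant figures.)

292 MeV/c

β² = 0.813604, so γ = 1/√0.186396 = 2.3162.
Momentum: p = γβ·mc = 2.3162 × 0.902 × 139.6 MeV/c = 292 MeV/c.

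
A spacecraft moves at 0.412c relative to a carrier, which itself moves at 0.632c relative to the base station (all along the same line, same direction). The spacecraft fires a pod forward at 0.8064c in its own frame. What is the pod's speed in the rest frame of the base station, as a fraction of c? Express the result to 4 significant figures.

0.9801c

First combine the pod and spacecraft (S''→S'): u₁ = (0.8064 + 0.412)/(1 + 0.8064×0.412) = 1.2184/1.3322368 = 0.91455.
Then combine with the carrier (S'→S): u = (0.91455 + 0.632)/(1 + 0.91455×0.632) = 1.54655/1.5779956 = 0.98007.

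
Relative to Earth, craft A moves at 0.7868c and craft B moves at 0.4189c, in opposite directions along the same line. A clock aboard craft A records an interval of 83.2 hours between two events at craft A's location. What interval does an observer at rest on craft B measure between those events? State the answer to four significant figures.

197.4 hours

Speed of craft A in craft B's frame: u = (v_A + v_B)/(1 + v_A v_B/c²) = (0.7868 + 0.4189)/(1 + 0.7868×0.4189) = 1.2057/1.32959052 = 0.90682; |u| = 0.90682c.
γ for this relative speed: γ = 1/√(1 − 0.822323) = 2.3724.
The clock on craft A records proper time, so craft B measures Δt = γΔτ = 2.3724 × 83.2 = 197.4 hours.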